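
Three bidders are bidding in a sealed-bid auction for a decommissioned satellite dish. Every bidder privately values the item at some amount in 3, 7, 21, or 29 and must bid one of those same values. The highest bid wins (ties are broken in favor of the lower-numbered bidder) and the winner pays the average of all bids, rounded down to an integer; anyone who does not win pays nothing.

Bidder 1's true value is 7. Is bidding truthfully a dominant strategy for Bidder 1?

Consider the case where Bidder 2 bids 3 and Bidder 3 bids 3.
Truthful bid 7: wins, pays 4, utility 7 - 4 = 3.
Bid 3 instead: wins, pays 3, utility 7 - 3 = 4.
Since 4 > 3, bidding 3 is strictly better here, so truthful bidding is not dominant.

No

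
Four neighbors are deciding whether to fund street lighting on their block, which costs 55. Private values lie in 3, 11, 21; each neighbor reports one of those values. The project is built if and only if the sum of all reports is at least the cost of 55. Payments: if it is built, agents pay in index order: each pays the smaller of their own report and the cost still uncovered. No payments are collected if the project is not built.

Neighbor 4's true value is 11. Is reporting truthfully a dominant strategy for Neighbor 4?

Check each profile of the others' reports and compare truth against every alternative report.
Others report (21, 21, 21): truth gives 11, best alternative gives 11.
Others report (11, 21, 21): truth gives 9, best alternative gives 9.
Others report (21, 11, 21): truth gives 9, best alternative gives 9.
Others report (21, 21, 11): truth gives 9, best alternative gives 9.
Others report (3, 21, 21): truth gives 1, best alternative gives 1.
Others report (21, 3, 21): truth gives 1, best alternative gives 1.
(Remaining 21 profiles checked similarly; truth is weakly best in each.)
In every case the truthful report is at least as good as any alternative, so it is a dominant strategy.

Yes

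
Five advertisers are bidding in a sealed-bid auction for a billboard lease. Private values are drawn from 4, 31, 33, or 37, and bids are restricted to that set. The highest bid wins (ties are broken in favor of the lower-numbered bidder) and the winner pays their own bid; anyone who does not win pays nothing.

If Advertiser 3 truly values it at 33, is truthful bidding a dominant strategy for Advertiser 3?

No

Consider the case where Advertiser 1 bids 4, Advertiser 2 bids 4, Advertiser 4 bids 4 and Advertiser 5 bids 4.
Truthful bid 33: wins, pays 33, utility 33 - 33 = 0.
Bid 31 instead: wins, pays 31, utility 33 - 31 = 2.
Since 2 > 0, bidding 31 is strictly better here, so truthful bidding is not dominant.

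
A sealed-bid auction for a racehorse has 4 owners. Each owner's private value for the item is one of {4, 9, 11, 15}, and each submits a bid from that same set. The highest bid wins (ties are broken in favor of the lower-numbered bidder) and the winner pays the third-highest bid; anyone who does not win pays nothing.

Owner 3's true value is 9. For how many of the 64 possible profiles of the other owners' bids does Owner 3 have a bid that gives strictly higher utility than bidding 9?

6

Others bid (4, 4, 11): truth gives 0; bid 11 gives 5 > 0. Violating.
Others bid (4, 4, 15): truth gives 0; bid 15 gives 5 > 0. Violating.
Others bid (4, 9, 4): truth gives 0; bid 11 gives 5 > 0. Violating.
Others bid (4, 11, 4): truth gives 0; bid 15 gives 5 > 0. Violating.
Others bid (4, 4, 4): truth gives 5; no alternative beats it.
Others bid (4, 4, 9): truth gives 5; no alternative beats it.
(Checking all 64 profiles: 6 have a profitable deviation, 58 do not.)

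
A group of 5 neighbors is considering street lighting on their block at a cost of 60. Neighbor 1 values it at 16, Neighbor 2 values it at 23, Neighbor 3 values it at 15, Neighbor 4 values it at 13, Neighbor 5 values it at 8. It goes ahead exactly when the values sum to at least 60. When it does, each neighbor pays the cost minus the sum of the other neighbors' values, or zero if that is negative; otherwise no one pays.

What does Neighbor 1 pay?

Total value 75 ≥ cost 60, so the project is built.
The other neighbors' values sum to 59.
Cost minus that sum is 60 - 59 = 1.

1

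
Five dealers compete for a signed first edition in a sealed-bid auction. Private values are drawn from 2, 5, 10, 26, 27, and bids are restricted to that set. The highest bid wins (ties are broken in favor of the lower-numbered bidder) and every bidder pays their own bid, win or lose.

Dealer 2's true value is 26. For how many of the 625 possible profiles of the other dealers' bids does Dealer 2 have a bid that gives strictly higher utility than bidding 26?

Others bid (2, 2, 2, 2): truth gives 0; bid 5 gives 21 > 0. Violating.
Others bid (2, 2, 2, 5): truth gives 0; bid 5 gives 21 > 0. Violating.
Others bid (2, 2, 2, 10): truth gives 0; bid 10 gives 16 > 0. Violating.
Others bid (2, 2, 2, 27): truth gives -26; bid 27 gives -1 > -26. Violating.
Others bid (2, 2, 2, 26): truth gives 0; no alternative beats it.
Others bid (2, 2, 5, 26): truth gives 0; no alternative beats it.
(Checking all 625 profiles: 487 have a profitable deviation, 138 do not.)

487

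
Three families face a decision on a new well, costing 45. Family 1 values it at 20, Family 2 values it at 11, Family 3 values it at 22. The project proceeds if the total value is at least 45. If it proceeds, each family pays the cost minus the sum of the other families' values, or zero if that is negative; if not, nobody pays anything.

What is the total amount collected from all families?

Total value 53 ≥ cost 45, so it is built.
Family 1: others sum to 33; max(0, 45 - 33) = 12.
Family 2: others sum to 42; max(0, 45 - 42) = 3.
Family 3: others sum to 31; max(0, 45 - 31) = 14.
Total collected = 12 + 3 + 14 = 29.

29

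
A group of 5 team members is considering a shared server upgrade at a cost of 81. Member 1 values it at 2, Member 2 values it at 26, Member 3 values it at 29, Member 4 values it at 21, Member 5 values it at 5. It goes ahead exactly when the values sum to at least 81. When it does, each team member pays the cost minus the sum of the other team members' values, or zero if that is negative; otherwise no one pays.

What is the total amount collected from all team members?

73

Total value 83 ≥ cost 81, so it is built.
Member 1: others sum to 81; max(0, 81 - 81) = 0.
Member 2: others sum to 57; max(0, 81 - 57) = 24.
Member 3: others sum to 54; max(0, 81 - 54) = 27.
Member 4: others sum to 62; max(0, 81 - 62) = 19.
Member 5: others sum to 78; max(0, 81 - 78) = 3.
Total collected = 0 + 24 + 27 + 19 + 3 = 73.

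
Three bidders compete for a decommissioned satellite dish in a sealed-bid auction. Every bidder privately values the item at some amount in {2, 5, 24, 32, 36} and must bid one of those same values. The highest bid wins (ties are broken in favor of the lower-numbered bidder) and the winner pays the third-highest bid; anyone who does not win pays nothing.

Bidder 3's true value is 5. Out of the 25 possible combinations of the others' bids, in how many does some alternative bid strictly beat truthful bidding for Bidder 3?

6

Others bid (2, 5): truth gives 0; bid 24 gives 3 > 0. Violating.
Others bid (2, 24): truth gives 0; bid 32 gives 3 > 0. Violating.
Others bid (2, 32): truth gives 0; bid 36 gives 3 > 0. Violating.
Others bid (5, 2): truth gives 0; bid 24 gives 3 > 0. Violating.
Others bid (2, 2): truth gives 3; no alternative beats it.
Others bid (2, 36): truth gives 0; no alternative beats it.
(Checking all 25 profiles: 6 have a profitable deviation, 19 do not.)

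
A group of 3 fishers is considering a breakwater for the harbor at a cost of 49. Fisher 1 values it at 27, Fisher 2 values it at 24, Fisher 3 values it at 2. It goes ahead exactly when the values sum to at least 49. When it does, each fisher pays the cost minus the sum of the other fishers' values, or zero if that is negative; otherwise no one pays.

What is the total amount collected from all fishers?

Total value 53 ≥ cost 49, so it is built.
Fisher 1: others sum to 26; max(0, 49 - 26) = 23.
Fisher 2: others sum to 29; max(0, 49 - 29) = 20.
Fisher 3: others sum to 51; max(0, 49 - 51) = 0.
Total collected = 23 + 20 + 0 = 43.

43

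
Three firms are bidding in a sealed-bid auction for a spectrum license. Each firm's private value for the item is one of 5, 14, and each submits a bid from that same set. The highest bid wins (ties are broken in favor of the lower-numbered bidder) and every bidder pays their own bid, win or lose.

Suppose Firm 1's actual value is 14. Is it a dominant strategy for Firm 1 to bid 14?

No

Consider the case where Firm 2 bids 5 and Firm 3 bids 5.
Truthful bid 14: wins, pays 14, utility 14 - 14 = 0.
Bid 5 instead: wins, pays 5, utility 14 - 5 = 9.
Since 9 > 0, bidding 5 is strictly better here, so truthful bidding is not dominant.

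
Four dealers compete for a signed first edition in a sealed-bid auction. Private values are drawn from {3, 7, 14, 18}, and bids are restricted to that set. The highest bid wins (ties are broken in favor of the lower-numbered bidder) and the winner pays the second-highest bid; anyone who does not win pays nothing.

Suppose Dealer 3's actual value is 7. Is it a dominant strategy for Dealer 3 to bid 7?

Check each profile of the others' bids and compare truth against every alternative bid.
Others bid (3, 3, 3): truth gives 4, best alternative gives 4.
Others bid (3, 3, 7): truth gives 0, best alternative gives 0.
Others bid (3, 3, 14): truth gives 0, best alternative gives 0.
Others bid (3, 3, 18): truth gives 0, best alternative gives 0.
Others bid (3, 7, 3): truth gives 0, best alternative gives 0.
Others bid (3, 7, 7): truth gives 0, best alternative gives 0.
(Remaining 58 profiles checked similarly; truth is weakly best in each.)
In every case the truthful bid is at least as good as any alternative, so it is a dominant strategy.

Yes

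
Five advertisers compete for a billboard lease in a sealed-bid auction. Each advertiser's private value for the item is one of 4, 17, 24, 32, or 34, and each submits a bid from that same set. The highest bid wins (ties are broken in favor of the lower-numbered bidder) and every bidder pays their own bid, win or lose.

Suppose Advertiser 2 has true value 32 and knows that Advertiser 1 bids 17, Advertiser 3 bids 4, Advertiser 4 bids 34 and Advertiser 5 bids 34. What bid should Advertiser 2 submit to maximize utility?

34

Bid 4: loses but pays 4, utility -4.
Bid 17: loses but pays 17, utility -17.
Bid 24: loses but pays 24, utility -24.
Bid 32: loses but pays 32, utility -32.
Bid 34: wins, pays 34, utility 32 - 34 = -2.
The best choice is 34 with utility -2.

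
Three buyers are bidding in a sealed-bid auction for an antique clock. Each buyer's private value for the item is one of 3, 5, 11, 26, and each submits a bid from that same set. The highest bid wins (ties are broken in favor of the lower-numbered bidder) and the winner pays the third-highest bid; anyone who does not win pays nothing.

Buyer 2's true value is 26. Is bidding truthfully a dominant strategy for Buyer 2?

Check each profile of the others' bids and compare truth against every alternative bid.
Others bid (3, 26): truth gives 23, best alternative gives 0.
Others bid (11, 3): truth gives 23, best alternative gives 0.
Others bid (5, 26): truth gives 21, best alternative gives 0.
Others bid (11, 5): truth gives 21, best alternative gives 0.
Others bid (11, 11): truth gives 15, best alternative gives 0.
Others bid (11, 26): truth gives 15, best alternative gives 0.
(Remaining 10 profiles checked similarly; truth is weakly best in each.)
In every case the truthful bid is at least as good as any alternative, so it is a dominant strategy.

Yes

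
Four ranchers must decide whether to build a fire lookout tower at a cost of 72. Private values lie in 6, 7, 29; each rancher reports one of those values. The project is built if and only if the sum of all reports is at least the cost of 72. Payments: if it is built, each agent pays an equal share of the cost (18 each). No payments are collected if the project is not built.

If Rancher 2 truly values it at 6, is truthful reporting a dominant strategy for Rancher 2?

Check each profile of the others' reports and compare truth against every alternative report.
Others report (7, 29, 29): truth gives 0, best alternative gives -12.
Others report (29, 7, 29): truth gives 0, best alternative gives -12.
Others report (29, 29, 7): truth gives 0, best alternative gives -12.
Others report (29, 29, 29): truth gives -12, best alternative gives -12.
Others report (6, 6, 6): truth gives 0, best alternative gives 0.
Others report (6, 6, 7): truth gives 0, best alternative gives 0.
(Remaining 21 profiles checked similarly; truth is weakly best in each.)
In every case the truthful report is at least as good as any alternative, so it is a dominant strategy.

Yes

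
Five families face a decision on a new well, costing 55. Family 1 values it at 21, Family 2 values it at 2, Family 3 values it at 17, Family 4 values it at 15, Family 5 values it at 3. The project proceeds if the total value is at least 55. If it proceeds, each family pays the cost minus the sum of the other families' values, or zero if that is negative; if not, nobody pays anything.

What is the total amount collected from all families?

44

Total value 58 ≥ cost 55, so it is built.
Family 1: others sum to 37; max(0, 55 - 37) = 18.
Family 2: others sum to 56; max(0, 55 - 56) = 0.
Family 3: others sum to 41; max(0, 55 - 41) = 14.
Family 4: others sum to 43; max(0, 55 - 43) = 12.
Family 5: others sum to 55; max(0, 55 - 55) = 0.
Total collected = 18 + 0 + 14 + 12 + 0 = 44.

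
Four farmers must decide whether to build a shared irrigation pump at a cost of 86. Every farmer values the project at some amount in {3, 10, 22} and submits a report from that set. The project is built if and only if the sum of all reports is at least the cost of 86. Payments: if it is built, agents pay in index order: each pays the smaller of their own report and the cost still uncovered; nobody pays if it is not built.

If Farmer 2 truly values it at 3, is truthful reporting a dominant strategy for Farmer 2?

Check each profile of the others' reports and compare truth against every alternative report.
Others report (3, 3, 3): truth gives 0, best alternative gives 0.
Others report (3, 3, 10): truth gives 0, best alternative gives 0.
Others report (3, 3, 22): truth gives 0, best alternative gives 0.
Others report (3, 10, 3): truth gives 0, best alternative gives 0.
Others report (3, 10, 10): truth gives 0, best alternative gives 0.
Others report (3, 10, 22): truth gives 0, best alternative gives 0.
(Remaining 21 profiles checked similarly; truth is weakly best in each.)
In every case the truthful report is at least as good as any alternative, so it is a dominant strategy.

Yes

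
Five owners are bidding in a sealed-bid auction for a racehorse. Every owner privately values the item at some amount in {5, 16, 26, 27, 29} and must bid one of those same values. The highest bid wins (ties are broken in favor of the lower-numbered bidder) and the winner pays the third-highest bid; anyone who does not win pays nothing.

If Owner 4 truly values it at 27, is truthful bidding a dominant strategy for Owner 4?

Consider the case where Owner 1 bids 5, Owner 2 bids 5, Owner 3 bids 5 and Owner 5 bids 29.
Truthful bid 27: loses, pays 0, utility 0.
Bid 29 instead: wins, pays 5, utility 27 - 5 = 22.
Since 22 > 0, bidding 29 is strictly better here, so truthful bidding is not dominant.

No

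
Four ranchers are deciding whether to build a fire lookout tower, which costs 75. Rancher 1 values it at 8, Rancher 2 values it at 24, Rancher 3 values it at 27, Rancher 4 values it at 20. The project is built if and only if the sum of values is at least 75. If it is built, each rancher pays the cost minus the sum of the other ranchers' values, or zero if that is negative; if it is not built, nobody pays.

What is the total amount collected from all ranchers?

63

Total value 79 ≥ cost 75, so it is built.
Rancher 1: others sum to 71; max(0, 75 - 71) = 4.
Rancher 2: others sum to 55; max(0, 75 - 55) = 20.
Rancher 3: others sum to 52; max(0, 75 - 52) = 23.
Rancher 4: others sum to 59; max(0, 75 - 59) = 16.
Total collected = 4 + 20 + 23 + 16 = 63.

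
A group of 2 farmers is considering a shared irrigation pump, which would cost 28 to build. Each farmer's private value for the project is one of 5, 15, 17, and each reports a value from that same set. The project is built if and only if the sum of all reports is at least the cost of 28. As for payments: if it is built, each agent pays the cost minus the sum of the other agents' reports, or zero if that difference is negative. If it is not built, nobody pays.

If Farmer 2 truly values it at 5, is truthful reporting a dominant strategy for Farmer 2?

Check each profile of the others' reports and compare truth against every alternative report.
Others report (15): truth gives 0, best alternative gives -8.
Others report (17): truth gives 0, best alternative gives -6.
Others report (5): truth gives 0, best alternative gives 0.
In every case the truthful report is at least as good as any alternative, so it is a dominant strategy.

Yes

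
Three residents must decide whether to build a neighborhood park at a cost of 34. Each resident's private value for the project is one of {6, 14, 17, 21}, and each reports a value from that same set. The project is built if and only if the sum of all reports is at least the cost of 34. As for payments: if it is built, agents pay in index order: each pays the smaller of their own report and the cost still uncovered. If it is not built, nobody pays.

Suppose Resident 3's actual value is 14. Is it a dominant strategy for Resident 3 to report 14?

Check each profile of the others' reports and compare truth against every alternative report.
Others report (14, 21): truth gives 14, best alternative gives 14.
Others report (17, 17): truth gives 14, best alternative gives 14.
Others report (17, 21): truth gives 14, best alternative gives 14.
Others report (21, 14): truth gives 14, best alternative gives 14.
Others report (21, 17): truth gives 14, best alternative gives 14.
Others report (21, 21): truth gives 14, best alternative gives 14.
(Remaining 10 profiles checked similarly; truth is weakly best in each.)
In every case the truthful report is at least as good as any alternative, so it is a dominant strategy.

Yes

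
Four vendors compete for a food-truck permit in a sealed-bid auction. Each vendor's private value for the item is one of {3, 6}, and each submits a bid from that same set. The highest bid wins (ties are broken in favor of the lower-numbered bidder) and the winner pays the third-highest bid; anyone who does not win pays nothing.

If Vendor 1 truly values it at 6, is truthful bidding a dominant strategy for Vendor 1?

Yes

Check each profile of the others' bids and compare truth against every alternative bid.
Others bid (3, 3, 6): truth gives 3, best alternative gives 0.
Others bid (3, 6, 3): truth gives 3, best alternative gives 0.
Others bid (6, 3, 3): truth gives 3, best alternative gives 0.
Others bid (3, 3, 3): truth gives 3, best alternative gives 3.
Others bid (3, 6, 6): truth gives 0, best alternative gives 0.
Others bid (6, 3, 6): truth gives 0, best alternative gives 0.
(Remaining 2 profiles checked similarly; truth is weakly best in each.)
In every case the truthful bid is at least as good as any alternative, so it is a dominant strategy.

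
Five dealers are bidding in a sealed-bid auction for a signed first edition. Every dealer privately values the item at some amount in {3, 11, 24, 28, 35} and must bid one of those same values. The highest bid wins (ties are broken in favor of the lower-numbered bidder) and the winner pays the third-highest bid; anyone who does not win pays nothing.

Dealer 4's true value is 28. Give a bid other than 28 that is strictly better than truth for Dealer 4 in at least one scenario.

35

Suppose Dealer 1 bids 3, Dealer 2 bids 3, Dealer 3 bids 3 and Dealer 5 bids 35.
Bid 28: loses, pays 0, utility 0.
Bid 35: wins, pays 3, utility 28 - 3 = 25.
So bidding 35 beats truth here (25 > 0).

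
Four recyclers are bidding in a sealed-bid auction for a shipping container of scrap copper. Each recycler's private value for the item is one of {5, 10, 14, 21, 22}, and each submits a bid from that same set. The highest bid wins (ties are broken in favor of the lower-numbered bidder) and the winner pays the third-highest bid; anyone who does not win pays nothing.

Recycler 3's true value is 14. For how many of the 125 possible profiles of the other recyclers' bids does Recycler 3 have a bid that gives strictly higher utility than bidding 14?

24

Others bid (5, 5, 21): truth gives 0; bid 21 gives 9 > 0. Violating.
Others bid (5, 5, 22): truth gives 0; bid 22 gives 9 > 0. Violating.
Others bid (5, 10, 21): truth gives 0; bid 21 gives 4 > 0. Violating.
Others bid (5, 10, 22): truth gives 0; bid 22 gives 4 > 0. Violating.
Others bid (5, 5, 5): truth gives 9; no alternative beats it.
Others bid (5, 5, 10): truth gives 9; no alternative beats it.
(Checking all 125 profiles: 24 have a profitable deviation, 101 do not.)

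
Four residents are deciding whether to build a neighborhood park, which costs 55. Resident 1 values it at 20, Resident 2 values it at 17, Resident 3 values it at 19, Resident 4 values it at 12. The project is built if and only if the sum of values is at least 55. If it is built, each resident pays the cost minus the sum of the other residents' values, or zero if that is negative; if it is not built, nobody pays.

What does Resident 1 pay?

7

Total value 68 ≥ cost 55, so the project is built.
The other residents' values sum to 48.
Cost minus that sum is 55 - 48 = 7.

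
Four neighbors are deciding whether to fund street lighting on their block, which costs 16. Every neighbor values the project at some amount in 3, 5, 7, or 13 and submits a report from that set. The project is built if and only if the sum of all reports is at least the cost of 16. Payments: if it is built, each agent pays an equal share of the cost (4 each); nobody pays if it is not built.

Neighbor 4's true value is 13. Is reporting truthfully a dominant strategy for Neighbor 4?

Yes

Check each profile of the others' reports and compare truth against every alternative report.
Others report (3, 3, 3): truth gives 9, best alternative gives 9.
Others report (3, 3, 5): truth gives 9, best alternative gives 9.
Others report (3, 3, 7): truth gives 9, best alternative gives 9.
Others report (3, 3, 13): truth gives 9, best alternative gives 9.
Others report (3, 5, 3): truth gives 9, best alternative gives 9.
Others report (3, 5, 5): truth gives 9, best alternative gives 9.
(Remaining 58 profiles checked similarly; truth is weakly best in each.)
In every case the truthful report is at least as good as any alternative, so it is a dominant strategy.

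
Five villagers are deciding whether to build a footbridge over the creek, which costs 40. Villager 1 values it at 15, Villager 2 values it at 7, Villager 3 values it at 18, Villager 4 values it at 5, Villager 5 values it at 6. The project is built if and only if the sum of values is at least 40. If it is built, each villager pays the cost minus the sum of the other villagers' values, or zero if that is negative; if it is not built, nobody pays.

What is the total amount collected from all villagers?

Total value 51 ≥ cost 40, so it is built.
Villager 1: others sum to 36; max(0, 40 - 36) = 4.
Villager 2: others sum to 44; max(0, 40 - 44) = 0.
Villager 3: others sum to 33; max(0, 40 - 33) = 7.
Villager 4: others sum to 46; max(0, 40 - 46) = 0.
Villager 5: others sum to 45; max(0, 40 - 45) = 0.
Total collected = 4 + 0 + 7 + 0 + 0 = 11.

11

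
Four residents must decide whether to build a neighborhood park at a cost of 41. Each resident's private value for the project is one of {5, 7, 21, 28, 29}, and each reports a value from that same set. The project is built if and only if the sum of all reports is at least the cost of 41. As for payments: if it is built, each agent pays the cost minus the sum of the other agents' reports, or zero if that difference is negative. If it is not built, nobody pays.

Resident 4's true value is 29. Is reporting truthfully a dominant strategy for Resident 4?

Check each profile of the others' reports and compare truth against every alternative report.
Others report (5, 7, 29): truth gives 29, best alternative gives 29.
Others report (5, 21, 21): truth gives 29, best alternative gives 29.
Others report (5, 21, 28): truth gives 29, best alternative gives 29.
Others report (5, 21, 29): truth gives 29, best alternative gives 29.
Others report (5, 28, 21): truth gives 29, best alternative gives 29.
Others report (5, 28, 28): truth gives 29, best alternative gives 29.
(Remaining 119 profiles checked similarly; truth is weakly best in each.)
In every case the truthful report is at least as good as any alternative, so it is a dominant strategy.

Yes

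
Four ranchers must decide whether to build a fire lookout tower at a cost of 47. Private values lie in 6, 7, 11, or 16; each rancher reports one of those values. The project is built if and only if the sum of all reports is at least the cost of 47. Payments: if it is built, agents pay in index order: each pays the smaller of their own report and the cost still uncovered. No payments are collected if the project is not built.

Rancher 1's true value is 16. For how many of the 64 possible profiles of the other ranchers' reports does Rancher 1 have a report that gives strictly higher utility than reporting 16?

Others report (6, 16, 16): truth gives 0; report 11 gives 5 > 0. Violating.
Others report (7, 16, 16): truth gives 0; report 11 gives 5 > 0. Violating.
Others report (11, 11, 16): truth gives 0; report 11 gives 5 > 0. Violating.
Others report (11, 16, 11): truth gives 0; report 11 gives 5 > 0. Violating.
Others report (6, 6, 6): truth gives 0; no alternative beats it.
Others report (6, 6, 7): truth gives 0; no alternative beats it.
(Checking all 64 profiles: 13 have a profitable deviation, 51 do not.)

13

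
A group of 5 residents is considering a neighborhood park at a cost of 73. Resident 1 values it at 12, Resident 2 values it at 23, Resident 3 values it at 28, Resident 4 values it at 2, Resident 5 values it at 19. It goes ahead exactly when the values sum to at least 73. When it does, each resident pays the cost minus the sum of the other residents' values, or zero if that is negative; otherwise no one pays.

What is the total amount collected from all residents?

38

Total value 84 ≥ cost 73, so it is built.
Resident 1: others sum to 72; max(0, 73 - 72) = 1.
Resident 2: others sum to 61; max(0, 73 - 61) = 12.
Resident 3: others sum to 56; max(0, 73 - 56) = 17.
Resident 4: others sum to 82; max(0, 73 - 82) = 0.
Resident 5: others sum to 65; max(0, 73 - 65) = 8.
Total collected = 1 + 12 + 17 + 0 + 8 = 38.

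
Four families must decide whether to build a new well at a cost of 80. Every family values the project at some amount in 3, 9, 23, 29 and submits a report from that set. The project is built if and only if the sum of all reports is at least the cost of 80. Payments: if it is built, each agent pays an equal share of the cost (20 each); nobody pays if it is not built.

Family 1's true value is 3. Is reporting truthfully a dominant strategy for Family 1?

Yes

Check each profile of the others' reports and compare truth against every alternative report.
Others report (23, 23, 29): truth gives 0, best alternative gives -17.
Others report (23, 29, 23): truth gives 0, best alternative gives -17.
Others report (29, 23, 23): truth gives 0, best alternative gives -17.
Others report (23, 29, 29): truth gives -17, best alternative gives -17.
Others report (29, 23, 29): truth gives -17, best alternative gives -17.
Others report (29, 29, 23): truth gives -17, best alternative gives -17.
(Remaining 58 profiles checked similarly; truth is weakly best in each.)
In every case the truthful report is at least as good as any alternative, so it is a dominant strategy.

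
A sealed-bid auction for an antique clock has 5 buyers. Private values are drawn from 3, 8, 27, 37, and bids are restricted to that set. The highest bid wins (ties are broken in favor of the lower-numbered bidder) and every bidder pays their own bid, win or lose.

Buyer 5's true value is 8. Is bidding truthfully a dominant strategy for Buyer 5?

Consider the case where Buyer 1 bids 3, Buyer 2 bids 3, Buyer 3 bids 3 and Buyer 4 bids 8.
Truthful bid 8: loses but pays 8, utility -8.
Bid 3 instead: loses but pays 3, utility -3.
Since -3 > -8, bidding 3 is strictly better here, so truthful bidding is not dominant.

No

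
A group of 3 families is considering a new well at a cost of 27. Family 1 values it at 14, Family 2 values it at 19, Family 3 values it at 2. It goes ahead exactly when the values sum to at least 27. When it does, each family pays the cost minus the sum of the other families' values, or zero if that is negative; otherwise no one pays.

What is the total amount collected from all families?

Total value 35 ≥ cost 27, so it is built.
Family 1: others sum to 21; max(0, 27 - 21) = 6.
Family 2: others sum to 16; max(0, 27 - 16) = 11.
Family 3: others sum to 33; max(0, 27 - 33) = 0.
Total collected = 6 + 11 + 0 = 17.

17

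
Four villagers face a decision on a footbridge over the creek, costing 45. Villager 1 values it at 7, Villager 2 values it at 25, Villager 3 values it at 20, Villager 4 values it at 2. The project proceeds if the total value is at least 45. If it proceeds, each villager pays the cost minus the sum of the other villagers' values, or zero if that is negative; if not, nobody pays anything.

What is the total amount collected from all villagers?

Total value 54 ≥ cost 45, so it is built.
Villager 1: others sum to 47; max(0, 45 - 47) = 0.
Villager 2: others sum to 29; max(0, 45 - 29) = 16.
Villager 3: others sum to 34; max(0, 45 - 34) = 11.
Villager 4: others sum to 52; max(0, 45 - 52) = 0.
Total collected = 0 + 16 + 11 + 0 = 27.

27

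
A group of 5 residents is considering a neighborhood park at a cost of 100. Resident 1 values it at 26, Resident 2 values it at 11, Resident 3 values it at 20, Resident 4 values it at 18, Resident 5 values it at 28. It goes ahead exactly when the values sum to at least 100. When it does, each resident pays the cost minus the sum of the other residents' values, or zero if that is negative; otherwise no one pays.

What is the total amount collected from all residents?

Total value 103 ≥ cost 100, so it is built.
Resident 1: others sum to 77; max(0, 100 - 77) = 23.
Resident 2: others sum to 92; max(0, 100 - 92) = 8.
Resident 3: others sum to 83; max(0, 100 - 83) = 17.
Resident 4: others sum to 85; max(0, 100 - 85) = 15.
Resident 5: others sum to 75; max(0, 100 - 75) = 25.
Total collected = 23 + 8 + 17 + 15 + 25 = 88.

88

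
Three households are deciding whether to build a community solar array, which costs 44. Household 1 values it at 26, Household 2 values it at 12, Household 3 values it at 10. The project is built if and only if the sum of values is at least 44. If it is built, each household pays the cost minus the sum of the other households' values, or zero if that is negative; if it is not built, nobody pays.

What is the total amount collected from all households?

36

Total value 48 ≥ cost 44, so it is built.
Household 1: others sum to 22; max(0, 44 - 22) = 22.
Household 2: others sum to 36; max(0, 44 - 36) = 8.
Household 3: others sum to 38; max(0, 44 - 38) = 6.
Total collected = 22 + 8 + 6 = 36.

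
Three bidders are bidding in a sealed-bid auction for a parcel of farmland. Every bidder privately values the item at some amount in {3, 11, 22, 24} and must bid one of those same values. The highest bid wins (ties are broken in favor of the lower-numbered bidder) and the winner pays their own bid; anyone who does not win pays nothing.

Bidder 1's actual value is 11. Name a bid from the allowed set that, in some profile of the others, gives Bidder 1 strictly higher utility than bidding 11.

Suppose Bidder 2 bids 3 and Bidder 3 bids 3.
Bid 11: wins, pays 11, utility 11 - 11 = 0.
Bid 3: wins, pays 3, utility 11 - 3 = 8.
So bidding 3 beats truth here (8 > 0).

3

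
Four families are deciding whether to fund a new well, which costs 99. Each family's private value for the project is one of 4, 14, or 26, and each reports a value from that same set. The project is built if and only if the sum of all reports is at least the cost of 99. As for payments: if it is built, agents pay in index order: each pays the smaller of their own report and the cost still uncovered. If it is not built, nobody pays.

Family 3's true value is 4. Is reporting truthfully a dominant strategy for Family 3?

Check each profile of the others' reports and compare truth against every alternative report.
Others report (4, 4, 4): truth gives 0, best alternative gives 0.
Others report (4, 4, 14): truth gives 0, best alternative gives 0.
Others report (4, 4, 26): truth gives 0, best alternative gives 0.
Others report (4, 14, 4): truth gives 0, best alternative gives 0.
Others report (4, 14, 14): truth gives 0, best alternative gives 0.
Others report (4, 14, 26): truth gives 0, best alternative gives 0.
(Remaining 21 profiles checked similarly; truth is weakly best in each.)
In every case the truthful report is at least as good as any alternative, so it is a dominant strategy.

Yes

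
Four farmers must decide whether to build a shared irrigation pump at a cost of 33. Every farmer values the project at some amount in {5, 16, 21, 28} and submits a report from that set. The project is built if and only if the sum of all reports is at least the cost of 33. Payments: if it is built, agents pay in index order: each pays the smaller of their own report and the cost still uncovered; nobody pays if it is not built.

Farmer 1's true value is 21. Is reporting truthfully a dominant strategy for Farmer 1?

Consider the case where Farmer 2 reports 5, Farmer 3 reports 5 and Farmer 4 reports 16.
Truthful report 21: project built, pays 21, utility 21 - 21 = 0.
Report 16 instead: project built, pays 16, utility 21 - 16 = 5.
Since 5 > 0, reporting 16 is strictly better here, so truthful reporting is not dominant.

No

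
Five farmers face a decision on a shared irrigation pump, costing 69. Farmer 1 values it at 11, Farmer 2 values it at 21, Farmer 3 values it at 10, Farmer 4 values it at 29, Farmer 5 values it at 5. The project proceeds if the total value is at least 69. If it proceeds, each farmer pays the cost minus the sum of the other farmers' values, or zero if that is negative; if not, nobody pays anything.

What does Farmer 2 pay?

Total value 76 ≥ cost 69, so the project is built.
The other farmers' values sum to 55.
Cost minus that sum is 69 - 55 = 14.

14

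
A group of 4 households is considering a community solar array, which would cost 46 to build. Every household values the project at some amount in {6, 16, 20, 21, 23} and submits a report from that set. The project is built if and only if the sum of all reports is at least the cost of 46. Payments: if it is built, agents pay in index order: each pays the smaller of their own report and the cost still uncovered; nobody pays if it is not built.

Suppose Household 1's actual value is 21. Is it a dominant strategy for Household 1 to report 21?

Consider the case where Household 2 reports 6, Household 3 reports 6 and Household 4 reports 16.
Truthful report 21: project built, pays 21, utility 21 - 21 = 0.
Report 20 instead: project built, pays 20, utility 21 - 20 = 1.
Since 1 > 0, reporting 20 is strictly better here, so truthful reporting is not dominant.

No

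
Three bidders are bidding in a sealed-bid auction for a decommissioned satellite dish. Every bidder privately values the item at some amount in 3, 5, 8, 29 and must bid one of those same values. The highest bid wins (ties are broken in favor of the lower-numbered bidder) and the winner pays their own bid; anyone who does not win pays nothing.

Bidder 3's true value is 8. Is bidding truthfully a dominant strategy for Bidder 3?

No

Consider the case where Bidder 1 bids 3 and Bidder 2 bids 3.
Truthful bid 8: wins, pays 8, utility 8 - 8 = 0.
Bid 5 instead: wins, pays 5, utility 8 - 5 = 3.
Since 3 > 0, bidding 5 is strictly better here, so truthful bidding is not dominant.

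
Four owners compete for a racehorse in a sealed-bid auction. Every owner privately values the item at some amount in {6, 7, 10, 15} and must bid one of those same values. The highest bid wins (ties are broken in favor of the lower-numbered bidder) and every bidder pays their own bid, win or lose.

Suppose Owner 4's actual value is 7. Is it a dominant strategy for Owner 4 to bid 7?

No

Consider the case where Owner 1 bids 6, Owner 2 bids 6 and Owner 3 bids 7.
Truthful bid 7: loses but pays 7, utility -7.
Bid 6 instead: loses but pays 6, utility -6.
Since -6 > -7, bidding 6 is strictly better here, so truthful bidding is not dominant.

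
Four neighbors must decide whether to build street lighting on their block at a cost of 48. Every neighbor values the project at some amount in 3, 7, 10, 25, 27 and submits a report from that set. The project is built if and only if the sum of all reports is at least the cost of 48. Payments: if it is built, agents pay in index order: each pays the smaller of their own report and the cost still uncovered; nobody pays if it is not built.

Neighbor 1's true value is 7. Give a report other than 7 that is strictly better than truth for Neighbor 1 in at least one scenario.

Suppose Neighbor 2 reports 3, Neighbor 3 reports 25 and Neighbor 4 reports 25.
Report 7: project built, pays 7, utility 7 - 7 = 0.
Report 3: project built, pays 3, utility 7 - 3 = 4.
So reporting 3 beats truth here (4 > 0).

3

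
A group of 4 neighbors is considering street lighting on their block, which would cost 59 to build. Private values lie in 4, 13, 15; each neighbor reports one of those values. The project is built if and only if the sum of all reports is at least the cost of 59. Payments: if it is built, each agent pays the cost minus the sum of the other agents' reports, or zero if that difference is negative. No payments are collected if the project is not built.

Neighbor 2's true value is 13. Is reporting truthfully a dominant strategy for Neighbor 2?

Yes

Check each profile of the others' reports and compare truth against every alternative report.
Others report (4, 4, 4): truth gives 0, best alternative gives 0.
Others report (4, 4, 13): truth gives 0, best alternative gives 0.
Others report (4, 4, 15): truth gives 0, best alternative gives 0.
Others report (4, 13, 4): truth gives 0, best alternative gives 0.
Others report (4, 13, 13): truth gives 0, best alternative gives 0.
Others report (4, 13, 15): truth gives 0, best alternative gives 0.
(Remaining 21 profiles checked similarly; truth is weakly best in each.)
In every case the truthful report is at least as good as any alternative, so it is a dominant strategy.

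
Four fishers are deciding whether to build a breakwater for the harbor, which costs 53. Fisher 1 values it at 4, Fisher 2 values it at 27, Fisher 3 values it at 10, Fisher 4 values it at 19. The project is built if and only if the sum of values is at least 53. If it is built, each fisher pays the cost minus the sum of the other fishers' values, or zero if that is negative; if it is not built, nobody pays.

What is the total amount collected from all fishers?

Total value 60 ≥ cost 53, so it is built.
Fisher 1: others sum to 56; max(0, 53 - 56) = 0.
Fisher 2: others sum to 33; max(0, 53 - 33) = 20.
Fisher 3: others sum to 50; max(0, 53 - 50) = 3.
Fisher 4: others sum to 41; max(0, 53 - 41) = 12.
Total collected = 0 + 20 + 3 + 12 = 35.

35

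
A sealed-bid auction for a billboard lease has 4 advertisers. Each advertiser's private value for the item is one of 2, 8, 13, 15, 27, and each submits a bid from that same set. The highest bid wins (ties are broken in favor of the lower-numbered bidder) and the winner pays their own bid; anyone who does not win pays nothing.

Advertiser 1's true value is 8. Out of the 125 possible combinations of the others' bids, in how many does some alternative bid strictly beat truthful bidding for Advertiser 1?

Others bid (2, 2, 2): truth gives 0; bid 2 gives 6 > 0. Violating.
Others bid (2, 2, 8): truth gives 0; no alternative beats it.
Others bid (2, 2, 13): truth gives 0; no alternative beats it.
(Checking all 125 profiles: 1 has a profitable deviation, 124 do not.)

1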